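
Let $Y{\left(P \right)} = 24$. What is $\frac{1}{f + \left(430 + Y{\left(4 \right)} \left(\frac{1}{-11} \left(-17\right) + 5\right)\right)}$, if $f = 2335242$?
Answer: $\frac{11}{25694120} \approx 4.2811 \cdot 10^{-7}$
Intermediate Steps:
$\frac{1}{f + \left(430 + Y{\left(4 \right)} \left(\frac{1}{-11} \left(-17\right) + 5\right)\right)} = \frac{1}{2335242 + \left(430 + 24 \left(\frac{1}{-11} \left(-17\right) + 5\right)\right)} = \frac{1}{2335242 + \left(430 + 24 \left(\left(- \frac{1}{11}\right) \left(-17\right) + 5\right)\right)} = \frac{1}{2335242 + \left(430 + 24 \left(\frac{17}{11} + 5\right)\right)} = \frac{1}{2335242 + \left(430 + 24 \cdot \frac{72}{11}\right)} = \frac{1}{2335242 + \left(430 + \frac{1728}{11}\right)} = \frac{1}{2335242 + \frac{6458}{11}} = \frac{1}{\frac{25694120}{11}} = \frac{11}{25694120}$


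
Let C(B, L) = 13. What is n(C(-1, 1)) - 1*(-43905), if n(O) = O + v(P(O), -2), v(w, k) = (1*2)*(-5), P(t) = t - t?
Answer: 43908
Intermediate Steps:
P(t) = 0
v(w, k) = -10 (v(w, k) = 2*(-5) = -10)
n(O) = -10 + O (n(O) = O - 10 = -10 + O)
n(C(-1, 1)) - 1*(-43905) = (-10 + 13) - 1*(-43905) = 3 + 43905 = 43908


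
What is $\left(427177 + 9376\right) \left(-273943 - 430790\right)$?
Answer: $-307653305349$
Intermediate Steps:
$\left(427177 + 9376\right) \left(-273943 - 430790\right) = 436553 \left(-704733\right) = -307653305349$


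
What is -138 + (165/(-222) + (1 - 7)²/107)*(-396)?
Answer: 91416/3959 ≈ 23.091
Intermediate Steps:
-138 + (165/(-222) + (1 - 7)²/107)*(-396) = -138 + (165*(-1/222) + (-6)²*(1/107))*(-396) = -138 + (-55/74 + 36*(1/107))*(-396) = -138 + (-55/74 + 36/107)*(-396) = -138 - 3221/7918*(-396) = -138 + 637758/3959 = 91416/3959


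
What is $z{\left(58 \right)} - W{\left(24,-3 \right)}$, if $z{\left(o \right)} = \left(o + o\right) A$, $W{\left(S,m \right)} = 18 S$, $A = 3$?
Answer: $-84$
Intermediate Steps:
$z{\left(o \right)} = 6 o$ ($z{\left(o \right)} = \left(o + o\right) 3 = 2 o 3 = 6 o$)
$z{\left(58 \right)} - W{\left(24,-3 \right)} = 6 \cdot 58 - 18 \cdot 24 = 348 - 432 = -84$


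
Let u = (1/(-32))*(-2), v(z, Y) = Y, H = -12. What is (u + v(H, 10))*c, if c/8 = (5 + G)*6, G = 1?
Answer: 2898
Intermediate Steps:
u = 1/16 (u = (1*(-1/32))*(-2) = -1/32*(-2) = 1/16 ≈ 0.062500)
c = 288 (c = 8*((5 + 1)*6) = 8*(6*6) = 8*36 = 288)
(u + v(H, 10))*c = (1/16 + 10)*288 = (161/16)*288 = 2898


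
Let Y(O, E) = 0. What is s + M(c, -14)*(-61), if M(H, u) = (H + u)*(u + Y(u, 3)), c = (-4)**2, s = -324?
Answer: 1384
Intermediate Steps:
c = 16
M(H, u) = u*(H + u) (M(H, u) = (H + u)*(u + 0) = (H + u)*u = u*(H + u))
s + M(c, -14)*(-61) = -324 - 14*(16 - 14)*(-61) = -324 - 14*2*(-61) = -324 - 28*(-61) = -324 + 1708 = 1384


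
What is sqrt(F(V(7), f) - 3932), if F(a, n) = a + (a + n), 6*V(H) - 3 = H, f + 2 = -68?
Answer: 2*I*sqrt(8997)/3 ≈ 63.235*I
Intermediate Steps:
f = -70 (f = -2 - 68 = -70)
V(H) = 1/2 + H/6
F(a, n) = n + 2*a
sqrt(F(V(7), f) - 3932) = sqrt((-70 + 2*(1/2 + (1/6)*7)) - 3932) = sqrt((-70 + 2*(1/2 + 7/6)) - 3932) = sqrt((-70 + 2*(5/3)) - 3932) = sqrt((-70 + 10/3) - 3932) = sqrt(-200/3 - 3932) = sqrt(-11996/3) = 2*I*sqrt(8997)/3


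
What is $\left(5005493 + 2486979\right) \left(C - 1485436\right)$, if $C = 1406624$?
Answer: $-590496703264$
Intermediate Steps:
$\left(5005493 + 2486979\right) \left(C - 1485436\right) = \left(5005493 + 2486979\right) \left(1406624 - 1485436\right) = 7492472 \left(-78812\right) = -590496703264$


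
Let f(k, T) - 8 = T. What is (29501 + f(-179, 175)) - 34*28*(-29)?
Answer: 57292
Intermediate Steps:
f(k, T) = 8 + T
(29501 + f(-179, 175)) - 34*28*(-29) = (29501 + (8 + 175)) - 34*28*(-29) = (29501 + 183) - 952*(-29) = 29684 + 27608 = 57292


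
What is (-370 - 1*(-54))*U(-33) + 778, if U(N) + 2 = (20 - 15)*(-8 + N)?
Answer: 66190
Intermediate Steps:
U(N) = -42 + 5*N (U(N) = -2 + (20 - 15)*(-8 + N) = -2 + 5*(-8 + N) = -2 + (-40 + 5*N) = -42 + 5*N)
(-370 - 1*(-54))*U(-33) + 778 = (-370 - 1*(-54))*(-42 + 5*(-33)) + 778 = (-370 + 54)*(-42 - 165) + 778 = -316*(-207) + 778 = 65412 + 778 = 66190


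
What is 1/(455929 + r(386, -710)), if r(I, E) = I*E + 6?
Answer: 1/181875 ≈ 5.4983e-6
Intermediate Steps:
r(I, E) = 6 + E*I (r(I, E) = E*I + 6 = 6 + E*I)
1/(455929 + r(386, -710)) = 1/(455929 + (6 - 710*386)) = 1/(455929 + (6 - 274060)) = 1/(455929 - 274054) = 1/181875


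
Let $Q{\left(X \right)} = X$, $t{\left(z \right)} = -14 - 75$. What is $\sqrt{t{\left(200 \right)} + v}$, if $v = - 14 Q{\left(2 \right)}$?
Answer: $3 i \sqrt{13} \approx 10.817 i$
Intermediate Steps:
$t{\left(z \right)} = -89$ ($t{\left(z \right)} = -14 - 75 = -89$)
$v = -28$ ($v = \left(-14\right) 2 = -28$)
$\sqrt{t{\left(200 \right)} + v} = \sqrt{-89 - 28} = \sqrt{-117} = 3 i \sqrt{13}$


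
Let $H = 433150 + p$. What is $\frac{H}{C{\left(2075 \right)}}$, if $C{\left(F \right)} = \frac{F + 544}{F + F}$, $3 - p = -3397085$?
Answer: $\frac{1766165300}{291} \approx 6.0693 \cdot 10^{6}$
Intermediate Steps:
$p = 3397088$ ($p = 3 - -3397085 = 3 + 3397085 = 3397088$)
$C{\left(F \right)} = \frac{544 + F}{2 F}$
$H = 3830238$ ($H = 433150 + 3397088 = 3830238$)
$\frac{H}{C{\left(2075 \right)}} = \frac{3830238}{\frac{1}{2} \cdot \frac{1}{2075} \left(544 + 2075\right)} = \frac{3830238}{\frac{1}{2} \cdot \frac{1}{2075} \cdot 2619} = \frac{3830238}{\frac{2619}{4150}} = 3830238 \cdot \frac{4150}{2619} = \frac{1766165300}{291}$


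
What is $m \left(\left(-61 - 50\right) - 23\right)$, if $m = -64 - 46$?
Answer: $14740$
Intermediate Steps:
$m = -110$ ($m = -64 - 46 = -110$)
$m \left(\left(-61 - 50\right) - 23\right) = - 110 \left(\left(-61 - 50\right) - 23\right) = - 110 \left(-111 - 23\right) = \left(-110\right) \left(-134\right) = 14740$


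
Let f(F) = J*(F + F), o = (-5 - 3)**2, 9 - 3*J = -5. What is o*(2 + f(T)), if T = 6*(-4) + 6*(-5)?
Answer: -32128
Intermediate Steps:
J = 14/3 (J = 3 - 1/3*(-5) = 3 + 5/3 = 14/3 ≈ 4.6667)
o = 64 (o = (-8)**2 = 64)
T = -54 (T = -24 - 30 = -54)
f(F) = 28*F/3 (f(F) = 14*(F + F)/3 = 14*(2*F)/3 = 28*F/3)
o*(2 + f(T)) = 64*(2 + (28/3)*(-54)) = 64*(2 - 504) = 64*(-502) = -32128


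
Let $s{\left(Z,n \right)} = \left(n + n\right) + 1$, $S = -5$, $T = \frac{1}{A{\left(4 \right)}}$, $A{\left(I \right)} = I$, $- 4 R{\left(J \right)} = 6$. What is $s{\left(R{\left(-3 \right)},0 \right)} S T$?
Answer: $- \frac{5}{4} \approx -1.25$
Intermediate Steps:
$R{\left(J \right)} = - \frac{3}{2}$ ($R{\left(J \right)} = \left(- \frac{1}{4}\right) 6 = - \frac{3}{2}$)
$T = \frac{1}{4} \approx 0.25$
$s{\left(Z,n \right)} = 1 + 2 n$ ($s{\left(Z,n \right)} = 2 n + 1 = 1 + 2 n$)
$s{\left(R{\left(-3 \right)},0 \right)} S T = \left(1 + 2 \cdot 0\right) \left(-5\right) \frac{1}{4} = \left(1 + 0\right) \left(-5\right) \frac{1}{4} = 1 \left(-5\right) \frac{1}{4} = \left(-5\right) \frac{1}{4} = - \frac{5}{4}$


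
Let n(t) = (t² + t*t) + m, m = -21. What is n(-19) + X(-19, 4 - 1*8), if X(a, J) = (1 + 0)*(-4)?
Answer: 697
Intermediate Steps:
n(t) = -21 + 2*t² (n(t) = (t² + t*t) - 21 = (t² + t²) - 21 = 2*t² - 21 = -21 + 2*t²)
X(a, J) = -4 (X(a, J) = 1*(-4) = -4)
n(-19) + X(-19, 4 - 1*8) = (-21 + 2*(-19)²) - 4 = (-21 + 2*361) - 4 = (-21 + 722) - 4 = 701 - 4 = 697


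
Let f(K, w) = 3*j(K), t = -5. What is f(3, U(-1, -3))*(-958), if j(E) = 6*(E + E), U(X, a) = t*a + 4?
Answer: -103464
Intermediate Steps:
U(X, a) = 4 - 5*a (U(X, a) = -5*a + 4 = 4 - 5*a)
j(E) = 12*E (j(E) = 6*(2*E) = 12*E)
f(K, w) = 36*K (f(K, w) = 3*(12*K) = 36*K)
f(3, U(-1, -3))*(-958) = (36*3)*(-958) = 108*(-958) = -103464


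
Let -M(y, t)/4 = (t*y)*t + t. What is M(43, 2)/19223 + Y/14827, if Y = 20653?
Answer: 386693027/285019421 ≈ 1.3567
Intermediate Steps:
M(y, t) = -4*t - 4*y*t² (M(y, t) = -4*((t*y)*t + t) = -4*(y*t² + t) = -4*(t + y*t²) = -4*t - 4*y*t²)
M(43, 2)/19223 + Y/14827 = -4*2*(1 + 2*43)/19223 + 20653/14827 = -4*2*(1 + 86)*(1/19223) + 20653*(1/14827) = -4*2*87*(1/19223) + 20653/14827 = -696*1/19223 + 20653/14827 = -696/19223 + 20653/14827 = 386693027/285019421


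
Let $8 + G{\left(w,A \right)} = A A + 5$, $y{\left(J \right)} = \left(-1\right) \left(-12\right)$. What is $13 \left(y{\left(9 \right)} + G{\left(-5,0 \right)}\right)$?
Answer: $117$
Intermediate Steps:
$y{\left(J \right)} = 12$
$G{\left(w,A \right)} = -3 + A^{2}$ ($G{\left(w,A \right)} = -8 + \left(A A + 5\right) = -8 + \left(A^{2} + 5\right) = -8 + \left(5 + A^{2}\right) = -3 + A^{2}$)
$13 \left(y{\left(9 \right)} + G{\left(-5,0 \right)}\right) = 13 \left(12 - \left(3 - 0^{2}\right)\right) = 13 \left(12 + \left(-3 + 0\right)\right) = 13 \left(12 - 3\right) = 13 \cdot 9 = 117$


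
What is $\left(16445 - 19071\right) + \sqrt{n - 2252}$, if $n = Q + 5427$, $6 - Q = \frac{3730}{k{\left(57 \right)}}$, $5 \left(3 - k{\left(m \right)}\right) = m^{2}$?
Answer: $-2626 + \frac{\sqrt{170049066}}{231} \approx -2569.5$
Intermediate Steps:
$k{\left(m \right)} = 3 - \frac{m^{2}}{5}$
$Q = \frac{19027}{1617}$ ($Q = 6 - \frac{3730}{3 - \frac{57^{2}}{5}} = 6 - \frac{3730}{3 - \frac{3249}{5}} = 6 - \frac{3730}{- \frac{3234}{5}} = 6 - 3730 \left(- \frac{5}{3234}\right) = 6 - - \frac{9325}{1617} = 6 + \frac{9325}{1617} = \frac{19027}{1617} \approx 11.767$)
$n = \frac{8794486}{1617}$ ($n = \frac{19027}{1617} + 5427 = \frac{8794486}{1617} \approx 5438.8$)
$\left(16445 - 19071\right) + \sqrt{n - 2252} = \left(16445 - 19071\right) + \sqrt{\frac{8794486}{1617} - 2252} = -2626 + \sqrt{\frac{5153002}{1617}} = -2626 + \frac{\sqrt{170049066}}{231}$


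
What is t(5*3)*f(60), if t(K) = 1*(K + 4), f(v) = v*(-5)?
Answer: -5700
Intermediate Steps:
f(v) = -5*v
t(K) = 4 + K (t(K) = 1*(4 + K) = 4 + K)
t(5*3)*f(60) = (4 + 5*3)*(-5*60) = (4 + 15)*(-300) = 19*(-300) = -5700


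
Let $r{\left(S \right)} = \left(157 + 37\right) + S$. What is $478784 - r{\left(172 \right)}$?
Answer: $478418$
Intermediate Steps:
$r{\left(S \right)} = 194 + S$
$478784 - r{\left(172 \right)} = 478784 - \left(194 + 172\right) = 478784 - 366 = 478418$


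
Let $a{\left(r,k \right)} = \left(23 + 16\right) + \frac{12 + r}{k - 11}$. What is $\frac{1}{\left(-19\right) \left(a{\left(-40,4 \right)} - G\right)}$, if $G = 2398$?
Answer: $\frac{1}{44745} \approx 2.2349 \cdot 10^{-5}$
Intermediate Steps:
$a{\left(r,k \right)} = 39 + \frac{12 + r}{-11 + k}$
$\frac{1}{\left(-19\right) \left(a{\left(-40,4 \right)} - G\right)} = \frac{1}{\left(-19\right) \left(\frac{-417 - 40 + 39 \cdot 4}{-11 + 4} - 2398\right)} = \frac{1}{\left(-19\right) \left(\frac{-417 - 40 + 156}{-7} - 2398\right)} = \frac{1}{\left(-19\right) \left(\left(- \frac{1}{7}\right) \left(-301\right) - 2398\right)} = \frac{1}{\left(-19\right) \left(43 - 2398\right)} = \frac{1}{\left(-19\right) \left(-2355\right)} = \frac{1}{44745}$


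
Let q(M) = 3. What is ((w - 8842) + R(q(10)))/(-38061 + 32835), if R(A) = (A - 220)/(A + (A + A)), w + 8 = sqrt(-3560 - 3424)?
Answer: 79867/47034 - I*sqrt(194)/871 ≈ 1.6981 - 0.015991*I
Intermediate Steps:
w = -8 + 6*I*sqrt(194) (w = -8 + sqrt(-3560 - 3424) = -8 + sqrt(-6984) = -8 + 6*I*sqrt(194) ≈ -8.0 + 83.57*I)
R(A) = (-220 + A)/(3*A) (R(A) = (-220 + A)/(A + 2*A) = (-220 + A)/((3*A)) = (-220 + A)*(1/(3*A)) = (-220 + A)/(3*A))
((w - 8842) + R(q(10)))/(-38061 + 32835) = (((-8 + 6*I*sqrt(194)) - 8842) + (1/3)*(-220 + 3)/3)/(-38061 + 32835) = ((-8850 + 6*I*sqrt(194)) + (1/3)*(1/3)*(-217))/(-5226) = ((-8850 + 6*I*sqrt(194)) - 217/9)*(-1/5226) = (-79867/9 + 6*I*sqrt(194))*(-1/5226) = 79867/47034 - I*sqrt(194)/871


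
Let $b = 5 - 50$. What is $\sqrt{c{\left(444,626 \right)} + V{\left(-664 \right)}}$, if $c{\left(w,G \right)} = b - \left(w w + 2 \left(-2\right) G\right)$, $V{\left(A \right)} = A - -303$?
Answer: $i \sqrt{195038} \approx 441.63 i$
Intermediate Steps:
$V{\left(A \right)} = 303 + A$ ($V{\left(A \right)} = A + 303 = 303 + A$)
$b = -45$ ($b = 5 - 50 = -45$)
$c{\left(w,G \right)} = -45 - w^{2} + 4 G$ ($c{\left(w,G \right)} = -45 - \left(w w + 2 \left(-2\right) G\right) = -45 - \left(w^{2} - 4 G\right) = -45 + \left(- w^{2} + 4 G\right) = -45 - w^{2} + 4 G$)
$\sqrt{c{\left(444,626 \right)} + V{\left(-664 \right)}} = \sqrt{\left(-45 - 444^{2} + 4 \cdot 626\right) + \left(303 - 664\right)} = \sqrt{\left(-45 - 197136 + 2504\right) - 361} = \sqrt{-194677 - 361} = \sqrt{-195038} = i \sqrt{195038}$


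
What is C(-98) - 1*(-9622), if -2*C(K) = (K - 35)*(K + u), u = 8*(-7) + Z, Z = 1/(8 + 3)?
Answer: -13485/22 ≈ -612.95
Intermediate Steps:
Z = 1/11 ≈ 0.090909
u = -615/11 (u = 8*(-7) + 1/11 = -56 + 1/11 = -615/11 ≈ -55.909)
C(K) = -(-35 + K)*(-615/11 + K)/2 (C(K) = -(K - 35)*(K - 615/11)/2 = -(-35 + K)*(-615/11 + K)/2)
C(-98) - 1*(-9622) = (-21525/22 - ½*(-98)² + (500/11)*(-98)) - 1*(-9622) = (-21525/22 - ½*9604 - 49000/11) + 9622 = (-21525/22 - 4802 - 49000/11) + 9622 = -225169/22 + 9622 = -13485/22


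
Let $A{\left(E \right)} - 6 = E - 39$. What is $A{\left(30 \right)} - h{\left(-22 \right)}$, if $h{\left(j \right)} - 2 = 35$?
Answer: $-40$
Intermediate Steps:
$A{\left(E \right)} = -33 + E$ ($A{\left(E \right)} = 6 + \left(E - 39\right) = 6 + \left(-39 + E\right) = -33 + E$)
$h{\left(j \right)} = 37$ ($h{\left(j \right)} = 2 + 35 = 37$)
$A{\left(30 \right)} - h{\left(-22 \right)} = \left(-33 + 30\right) - 37 = -3 - 37 = -40$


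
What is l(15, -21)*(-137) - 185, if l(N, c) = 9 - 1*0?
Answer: -1418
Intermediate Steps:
l(N, c) = 9 (l(N, c) = 9 + 0 = 9)
l(15, -21)*(-137) - 185 = 9*(-137) - 185 = -1233 - 185 = -1418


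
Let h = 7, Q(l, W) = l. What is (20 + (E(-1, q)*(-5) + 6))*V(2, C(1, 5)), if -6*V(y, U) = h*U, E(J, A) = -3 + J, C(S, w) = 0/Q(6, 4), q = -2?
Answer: 0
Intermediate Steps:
C(S, w) = 0 (C(S, w) = 0/6 = 0*(⅙) = 0)
V(y, U) = -7*U/6
(20 + (E(-1, q)*(-5) + 6))*V(2, C(1, 5)) = (20 + ((-3 - 1)*(-5) + 6))*(-7/6*0) = (20 + (-4*(-5) + 6))*0 = (20 + (20 + 6))*0 = (20 + 26)*0 = 46*0 = 0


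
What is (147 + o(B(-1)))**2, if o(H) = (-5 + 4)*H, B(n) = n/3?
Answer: 195364/9 ≈ 21707.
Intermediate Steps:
B(n) = n/3 (B(n) = n*(1/3) = n/3)
o(H) = -H
(147 + o(B(-1)))**2 = (147 - (-1)/3)**2 = (147 - 1*(-1/3))**2 = (147 + 1/3)**2 = (442/3)**2 = 195364/9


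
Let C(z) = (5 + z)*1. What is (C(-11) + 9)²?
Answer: 9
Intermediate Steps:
C(z) = 5 + z
(C(-11) + 9)² = ((5 - 11) + 9)² = (-6 + 9)² = 3² = 9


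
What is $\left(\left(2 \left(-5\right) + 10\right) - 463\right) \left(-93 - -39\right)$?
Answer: $25002$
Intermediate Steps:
$\left(\left(2 \left(-5\right) + 10\right) - 463\right) \left(-93 - -39\right) = \left(\left(-10 + 10\right) - 463\right) \left(-93 + 39\right) = \left(0 - 463\right) \left(-54\right) = \left(-463\right) \left(-54\right) = 25002$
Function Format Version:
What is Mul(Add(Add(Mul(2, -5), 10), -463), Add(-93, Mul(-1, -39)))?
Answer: 25002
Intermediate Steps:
Mul(Add(Add(Mul(2, -5), 10), -463), Add(-93, Mul(-1, -39))) = Mul(Add(Add(-10, 10), -463), Add(-93, 39)) = Mul(Add(0, -463), -54) = Mul(-463, -54) = 25002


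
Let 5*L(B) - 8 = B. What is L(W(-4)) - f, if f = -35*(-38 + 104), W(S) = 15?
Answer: 11573/5 ≈ 2314.6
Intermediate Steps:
L(B) = 8/5 + B/5
f = -2310 (f = -35*66 = -2310)
L(W(-4)) - f = (8/5 + (1/5)*15) - 1*(-2310) = (8/5 + 3) + 2310 = 23/5 + 2310 = 11573/5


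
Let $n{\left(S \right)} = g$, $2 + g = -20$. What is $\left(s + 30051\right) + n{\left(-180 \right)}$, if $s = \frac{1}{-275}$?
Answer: $\frac{8257974}{275} \approx 30029.0$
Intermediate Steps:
$s = - \frac{1}{275} \approx -0.0036364$
$g = -22$ ($g = -2 - 20 = -22$)
$n{\left(S \right)} = -22$
$\left(s + 30051\right) + n{\left(-180 \right)} = \left(- \frac{1}{275} + 30051\right) - 22 = \frac{8264024}{275} - 22 = \frac{8257974}{275}$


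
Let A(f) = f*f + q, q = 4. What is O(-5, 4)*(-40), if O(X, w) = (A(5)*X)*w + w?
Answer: 23040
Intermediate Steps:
A(f) = 4 + f² (A(f) = f*f + 4 = f² + 4 = 4 + f²)
O(X, w) = w + 29*X*w (O(X, w) = ((4 + 5²)*X)*w + w = ((4 + 25)*X)*w + w = (29*X)*w + w = 29*X*w + w = w + 29*X*w)
O(-5, 4)*(-40) = (4*(1 + 29*(-5)))*(-40) = (4*(1 - 145))*(-40) = (4*(-144))*(-40) = -576*(-40) = 23040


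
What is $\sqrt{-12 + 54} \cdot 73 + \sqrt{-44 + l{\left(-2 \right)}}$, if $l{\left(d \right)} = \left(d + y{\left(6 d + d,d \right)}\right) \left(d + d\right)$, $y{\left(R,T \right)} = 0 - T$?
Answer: $73 \sqrt{42} + 2 i \sqrt{11} \approx 473.09 + 6.6332 i$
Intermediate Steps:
$y{\left(R,T \right)} = - T$
$l{\left(d \right)} = 0$ ($l{\left(d \right)} = \left(d - d\right) \left(d + d\right) = 0 \cdot 2 d = 0$)
$\sqrt{-12 + 54} \cdot 73 + \sqrt{-44 + l{\left(-2 \right)}} = \sqrt{-12 + 54} \cdot 73 + \sqrt{-44 + 0} = \sqrt{42} \cdot 73 + \sqrt{-44} = 73 \sqrt{42} + 2 i \sqrt{11}$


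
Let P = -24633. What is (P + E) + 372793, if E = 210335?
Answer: 558495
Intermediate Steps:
(P + E) + 372793 = (-24633 + 210335) + 372793 = 185702 + 372793 = 558495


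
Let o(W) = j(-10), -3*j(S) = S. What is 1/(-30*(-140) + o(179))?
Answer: 3/12610 ≈ 0.00023791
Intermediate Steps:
j(S) = -S/3
o(W) = 10/3 (o(W) = -⅓*(-10) = 10/3)
1/(-30*(-140) + o(179)) = 1/(-30*(-140) + 10/3) = 1/(4200 + 10/3) = 1/(12610/3) = 3/12610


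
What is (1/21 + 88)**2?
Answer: 3418801/441 ≈ 7752.4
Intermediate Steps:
(1/21 + 88)**2 = (1849/21)**2 = 3418801/441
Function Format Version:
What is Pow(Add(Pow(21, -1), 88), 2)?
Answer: Rational(3418801, 441) ≈ 7752.4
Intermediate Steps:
Pow(Add(Pow(21, -1), 88), 2) = Pow(Add(Rational(1, 21), 88), 2) = Pow(Rational(1849, 21), 2) = Rational(3418801, 441)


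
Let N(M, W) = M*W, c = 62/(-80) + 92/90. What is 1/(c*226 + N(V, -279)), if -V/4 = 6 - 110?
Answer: -180/20881463 ≈ -8.6201e-6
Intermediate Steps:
c = 89/360 (c = 62*(-1/80) + 92*(1/90) = -31/40 + 46/45 = 89/360 ≈ 0.24722)
V = 416 (V = -4*(6 - 110) = -4*(-104) = 416)
1/(c*226 + N(V, -279)) = 1/((89/360)*226 + 416*(-279)) = 1/(10057/180 - 116064) = 1/(-20881463/180) = -180/20881463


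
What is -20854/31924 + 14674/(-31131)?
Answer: -558829325/496913022 ≈ -1.1246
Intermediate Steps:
-20854/31924 + 14674/(-31131) = -20854*1/31924 + 14674*(-1/31131) = -10427/15962 - 14674/31131 = -558829325/496913022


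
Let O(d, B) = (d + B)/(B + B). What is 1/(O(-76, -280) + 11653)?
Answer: 140/1631509 ≈ 8.5810e-5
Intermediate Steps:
O(d, B) = (B + d)/(2*B) (O(d, B) = (B + d)/((2*B)) = (B + d)*(1/(2*B)) = (B + d)/(2*B))
1/(O(-76, -280) + 11653) = 1/((½)*(-280 - 76)/(-280) + 11653) = 1/((½)*(-1/280)*(-356) + 11653) = 1/(89/140 + 11653) = 1/(1631509/140) = 140/1631509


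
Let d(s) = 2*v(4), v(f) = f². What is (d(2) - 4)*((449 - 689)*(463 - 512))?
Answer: 329280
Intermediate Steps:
d(s) = 32 (d(s) = 2*4² = 2*16 = 32)
(d(2) - 4)*((449 - 689)*(463 - 512)) = (32 - 4)*((449 - 689)*(463 - 512)) = 28*(-240*(-49)) = 28*11760 = 329280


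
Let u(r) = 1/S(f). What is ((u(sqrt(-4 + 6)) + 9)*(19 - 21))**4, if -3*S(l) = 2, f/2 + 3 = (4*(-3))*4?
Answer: 50625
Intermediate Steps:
f = -102 (f = -6 + 2*((4*(-3))*4) = -6 + 2*(-12*4) = -6 + 2*(-48) = -6 - 96 = -102)
S(l) = -2/3 (S(l) = -1/3*2 = -2/3)
u(r) = -3/2 (u(r) = 1/(-2/3) = -3/2)
((u(sqrt(-4 + 6)) + 9)*(19 - 21))**4 = ((-3/2 + 9)*(19 - 21))**4 = ((15/2)*(-2))**4 = (-15)**4 = 50625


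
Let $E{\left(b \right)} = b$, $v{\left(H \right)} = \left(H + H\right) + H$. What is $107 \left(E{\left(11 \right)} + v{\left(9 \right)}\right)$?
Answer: $4066$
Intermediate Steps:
$v{\left(H \right)} = 3 H$ ($v{\left(H \right)} = 2 H + H = 3 H$)
$107 \left(E{\left(11 \right)} + v{\left(9 \right)}\right) = 107 \left(11 + 3 \cdot 9\right) = 107 \left(11 + 27\right) = 107 \cdot 38 = 4066$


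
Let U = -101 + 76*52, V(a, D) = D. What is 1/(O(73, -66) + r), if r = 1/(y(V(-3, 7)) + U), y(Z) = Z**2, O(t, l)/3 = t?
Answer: 3900/854101 ≈ 0.0045662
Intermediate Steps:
O(t, l) = 3*t
U = 3851 (U = -101 + 3952 = 3851)
r = 1/3900 (r = 1/(7**2 + 3851) = 1/(49 + 3851) = 1/3900 ≈ 0.00025641)
1/(O(73, -66) + r) = 1/(3*73 + 1/3900) = 1/(219 + 1/3900) = 1/(854101/3900) = 3900/854101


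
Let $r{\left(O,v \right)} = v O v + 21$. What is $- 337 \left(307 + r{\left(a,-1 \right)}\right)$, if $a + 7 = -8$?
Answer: $-105481$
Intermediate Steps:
$a = -15$ ($a = -7 - 8 = -15$)
$r{\left(O,v \right)} = 21 + O v^{2}$ ($r{\left(O,v \right)} = O v v + 21 = O v^{2} + 21 = 21 + O v^{2}$)
$- 337 \left(307 + r{\left(a,-1 \right)}\right) = - 337 \left(307 + \left(21 - 15 \left(-1\right)^{2}\right)\right) = - 337 \left(307 + \left(21 - 15\right)\right) = - 337 \left(307 + 6\right) = \left(-337\right) 313 = -105481$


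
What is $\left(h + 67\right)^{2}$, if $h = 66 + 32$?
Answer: $27225$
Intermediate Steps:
$h = 98$
$\left(h + 67\right)^{2} = \left(98 + 67\right)^{2} = 165^{2} = 27225$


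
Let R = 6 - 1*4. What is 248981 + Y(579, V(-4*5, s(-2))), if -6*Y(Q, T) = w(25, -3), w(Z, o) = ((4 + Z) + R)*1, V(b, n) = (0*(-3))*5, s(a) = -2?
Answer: 1493855/6 ≈ 2.4898e+5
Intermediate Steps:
R = 2 (R = 6 - 4 = 2)
V(b, n) = 0 (V(b, n) = 0*5 = 0)
w(Z, o) = 6 + Z (w(Z, o) = ((4 + Z) + 2)*1 = (6 + Z)*1 = 6 + Z)
Y(Q, T) = -31/6 (Y(Q, T) = -(6 + 25)/6 = -1/6*31 = -31/6)
248981 + Y(579, V(-4*5, s(-2))) = 248981 - 31/6 = 1493855/6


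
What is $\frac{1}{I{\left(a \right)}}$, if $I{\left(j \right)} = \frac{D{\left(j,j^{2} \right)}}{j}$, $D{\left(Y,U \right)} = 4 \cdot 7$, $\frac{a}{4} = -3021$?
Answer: $- \frac{3021}{7} \approx -431.57$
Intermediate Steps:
$a = -12084$ ($a = 4 \left(-3021\right) = -12084$)
$D{\left(Y,U \right)} = 28$
$I{\left(j \right)} = \frac{28}{j}$
$\frac{1}{I{\left(a \right)}} = \frac{1}{28 \frac{1}{-12084}} = \frac{1}{28 \left(- \frac{1}{12084}\right)} = \frac{1}{- \frac{7}{3021}} = - \frac{3021}{7}$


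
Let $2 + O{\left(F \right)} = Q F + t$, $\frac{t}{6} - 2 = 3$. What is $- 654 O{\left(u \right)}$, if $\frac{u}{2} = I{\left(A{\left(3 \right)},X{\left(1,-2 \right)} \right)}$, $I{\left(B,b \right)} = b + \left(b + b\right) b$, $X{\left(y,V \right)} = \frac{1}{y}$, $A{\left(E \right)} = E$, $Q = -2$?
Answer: $-10464$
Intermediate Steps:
$t = 30$ ($t = 12 + 6 \cdot 3 = 12 + 18 = 30$)
$I{\left(B,b \right)} = b + 2 b^{2}$ ($I{\left(B,b \right)} = b + 2 b b = b + 2 b^{2}$)
$u = 6$ ($u = 2 \frac{1 + \frac{2}{1}}{1} = 2 \cdot 1 \left(1 + 2 \cdot 1\right) = 2 \cdot 1 \left(1 + 2\right) = 2 \cdot 1 \cdot 3 = 2 \cdot 3 = 6$)
$O{\left(F \right)} = 28 - 2 F$ ($O{\left(F \right)} = -2 - \left(-30 + 2 F\right) = 28 - 2 F$)
$- 654 O{\left(u \right)} = - 654 \left(28 - 12\right) = \left(-654\right) 16 = -10464$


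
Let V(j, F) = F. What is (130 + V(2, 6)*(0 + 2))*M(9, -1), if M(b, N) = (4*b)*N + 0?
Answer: -5112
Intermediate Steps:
M(b, N) = 4*N*b (M(b, N) = 4*N*b + 0 = 4*N*b)
(130 + V(2, 6)*(0 + 2))*M(9, -1) = (130 + 6*(0 + 2))*(4*(-1)*9) = (130 + 6*2)*(-36) = (130 + 12)*(-36) = 142*(-36) = -5112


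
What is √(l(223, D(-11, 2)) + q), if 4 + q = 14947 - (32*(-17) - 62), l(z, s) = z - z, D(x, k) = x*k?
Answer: √15549 ≈ 124.70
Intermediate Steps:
D(x, k) = k*x
l(z, s) = 0
q = 15549 (q = -4 + (14947 - (32*(-17) - 62)) = -4 + (14947 - (-544 - 62)) = -4 + (14947 - 1*(-606)) = -4 + (14947 + 606) = -4 + 15553 = 15549)
√(l(223, D(-11, 2)) + q) = √(0 + 15549) = √15549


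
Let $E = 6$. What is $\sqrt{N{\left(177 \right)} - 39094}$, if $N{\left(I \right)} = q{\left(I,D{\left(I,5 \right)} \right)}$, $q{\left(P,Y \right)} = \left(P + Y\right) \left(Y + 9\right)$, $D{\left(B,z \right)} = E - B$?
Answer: $i \sqrt{40066} \approx 200.17 i$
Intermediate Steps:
$D{\left(B,z \right)} = 6 - B$
$q{\left(P,Y \right)} = \left(9 + Y\right) \left(P + Y\right)$ ($q{\left(P,Y \right)} = \left(P + Y\right) \left(9 + Y\right) = \left(9 + Y\right) \left(P + Y\right)$)
$N{\left(I \right)} = 54 + \left(6 - I\right)^{2} + I \left(6 - I\right)$ ($N{\left(I \right)} = \left(6 - I\right)^{2} + 9 I + 9 \left(6 - I\right) + I \left(6 - I\right) = \left(6 - I\right)^{2} + 9 I - \left(-54 + 9 I\right) + I \left(6 - I\right) = 54 + \left(6 - I\right)^{2} + I \left(6 - I\right)$)
$\sqrt{N{\left(177 \right)} - 39094} = \sqrt{\left(90 - 1062\right) - 39094} = \sqrt{-972 - 39094} = \sqrt{-40066} = i \sqrt{40066}$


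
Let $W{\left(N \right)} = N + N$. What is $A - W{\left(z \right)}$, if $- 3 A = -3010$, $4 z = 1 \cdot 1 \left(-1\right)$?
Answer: $\frac{6023}{6} \approx 1003.8$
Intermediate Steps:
$z = - \frac{1}{4}$ ($z = \frac{1 \cdot 1 \left(-1\right)}{4} = \frac{1 \left(-1\right)}{4} = \frac{1}{4} \left(-1\right) = - \frac{1}{4} \approx -0.25$)
$W{\left(N \right)} = 2 N$
$A = \frac{3010}{3}$ ($A = \left(- \frac{1}{3}\right) \left(-3010\right) = \frac{3010}{3} \approx 1003.3$)
$A - W{\left(z \right)} = \frac{3010}{3} - 2 \left(- \frac{1}{4}\right) = \frac{3010}{3} - - \frac{1}{2} = \frac{3010}{3} + \frac{1}{2} = \frac{6023}{6}$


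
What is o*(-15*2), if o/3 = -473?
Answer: 42570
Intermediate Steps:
o = -1419 (o = 3*(-473) = -1419)
o*(-15*2) = -(-21285)*2 = -1419*(-30) = 42570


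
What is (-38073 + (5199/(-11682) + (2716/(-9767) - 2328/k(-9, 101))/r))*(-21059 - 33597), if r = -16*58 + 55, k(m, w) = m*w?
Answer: 35970880803140927168/17285861241 ≈ 2.0809e+9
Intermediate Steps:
r = -873 (r = -928 + 55 = -873)
(-38073 + (5199/(-11682) + (2716/(-9767) - 2328/k(-9, 101))/r))*(-21059 - 33597) = (-38073 + (5199/(-11682) + (2716/(-9767) - 2328/((-9*101)))/(-873)))*(-21059 - 33597) = (-38073 + (5199*(-1/11682) + (2716*(-1/9767) - 2328/(-909))*(-1/873)))*(-54656) = (-38073 + (-1733/3894 + (-2716/9767 - 2328*(-1/909))*(-1/873)))*(-54656) = (-38073 + (-1733/3894 + (-2716/9767 + 776/303)*(-1/873)))*(-54656) = (-38073 + (-1733/3894 + (6756244/2959401)*(-1/873)))*(-54656) = (-38073 + (-1733/3894 - 69652/26634609))*(-54656) = (-38073 - 15476334095/34571722482)*(-54656) = -1316264666391281/34571722482*(-54656) = 35970880803140927168/17285861241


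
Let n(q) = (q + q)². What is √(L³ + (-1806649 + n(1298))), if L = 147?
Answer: 3*√901010 ≈ 2847.6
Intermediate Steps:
n(q) = 4*q² (n(q) = (2*q)² = 4*q²)
√(L³ + (-1806649 + n(1298))) = √(147³ + (-1806649 + 4*1298²)) = √(3176523 + (-1806649 + 4*1684804)) = √(3176523 + (-1806649 + 6739216)) = √(3176523 + 4932567) = √8109090 = 3*√901010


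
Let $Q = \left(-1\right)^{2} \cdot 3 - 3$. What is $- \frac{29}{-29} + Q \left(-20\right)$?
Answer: $1$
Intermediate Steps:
$Q = 0$ ($Q = 1 \cdot 3 - 3 = 3 - 3 = 0$)
$- \frac{29}{-29} + Q \left(-20\right) = - \frac{29}{-29} + 0 \left(-20\right) = \left(-29\right) \left(- \frac{1}{29}\right) + 0 = 1 + 0 = 1$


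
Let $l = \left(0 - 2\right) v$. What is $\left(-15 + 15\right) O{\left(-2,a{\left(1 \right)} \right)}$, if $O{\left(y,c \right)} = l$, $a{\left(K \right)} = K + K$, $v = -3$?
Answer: $0$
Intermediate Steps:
$a{\left(K \right)} = 2 K$
$l = 6$ ($l = \left(0 - 2\right) \left(-3\right) = \left(-2\right) \left(-3\right) = 6$)
$O{\left(y,c \right)} = 6$
$\left(-15 + 15\right) O{\left(-2,a{\left(1 \right)} \right)} = \left(-15 + 15\right) 6 = 0 \cdot 6 = 0$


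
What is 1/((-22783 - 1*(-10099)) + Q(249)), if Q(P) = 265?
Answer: -1/12419 ≈ -8.0522e-5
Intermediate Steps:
1/((-22783 - 1*(-10099)) + Q(249)) = 1/((-22783 - 1*(-10099)) + 265) = 1/((-22783 + 10099) + 265) = 1/(-12684 + 265) = 1/(-12419) = -1/12419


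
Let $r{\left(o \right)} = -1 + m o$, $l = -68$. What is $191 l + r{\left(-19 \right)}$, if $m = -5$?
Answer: $-12894$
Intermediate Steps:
$r{\left(o \right)} = -1 - 5 o$
$191 l + r{\left(-19 \right)} = 191 \left(-68\right) - -94 = -12988 + \left(-1 + 95\right) = -12988 + 94 = -12894$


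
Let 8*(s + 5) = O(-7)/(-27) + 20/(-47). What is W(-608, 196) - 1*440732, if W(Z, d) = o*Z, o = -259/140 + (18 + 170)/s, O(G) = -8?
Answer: -26532678556/63655 ≈ -4.1682e+5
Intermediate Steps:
s = -12731/2538 (s = -5 + (-8/(-27) + 20/(-47))/8 = -5 + (-8*(-1/27) + 20*(-1/47))/8 = -5 + (8/27 - 20/47)/8 = -5 + (⅛)*(-164/1269) = -5 - 41/2538 = -12731/2538 ≈ -5.0162)
o = -10013927/254620 (o = -259/140 + (18 + 170)/(-12731/2538) = -259*1/140 + 188*(-2538/12731) = -37/20 - 477144/12731 = -10013927/254620 ≈ -39.329)
W(Z, d) = -10013927*Z/254620
W(-608, 196) - 1*440732 = -10013927/254620*(-608) - 1*440732 = 1522116904/63655 - 440732 = -26532678556/63655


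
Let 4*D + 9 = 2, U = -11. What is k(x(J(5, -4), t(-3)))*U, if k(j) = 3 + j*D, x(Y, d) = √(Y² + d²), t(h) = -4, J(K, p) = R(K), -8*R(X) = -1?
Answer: -33 + 385*√41/32 ≈ 44.038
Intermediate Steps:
R(X) = ⅛ (R(X) = -⅛*(-1) = ⅛)
D = -7/4 (D = -9/4 + (¼)*2 = -9/4 + ½ = -7/4 ≈ -1.7500)
J(K, p) = ⅛
k(j) = 3 - 7*j/4 (k(j) = 3 + j*(-7/4) = 3 - 7*j/4)
k(x(J(5, -4), t(-3)))*U = (3 - 7*√((⅛)² + (-4)²)/4)*(-11) = (3 - 7*√(1/64 + 16)/4)*(-11) = (3 - 35*√41/32)*(-11) = -33 + 385*√41/32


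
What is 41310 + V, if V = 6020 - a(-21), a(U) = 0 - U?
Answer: 47309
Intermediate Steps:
a(U) = -U
V = 5999 (V = 6020 - (-1)*(-21) = 6020 - 1*21 = 6020 - 21 = 5999)
41310 + V = 41310 + 5999 = 47309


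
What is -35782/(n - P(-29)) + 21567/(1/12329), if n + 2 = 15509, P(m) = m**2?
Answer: 1949841330928/7333 ≈ 2.6590e+8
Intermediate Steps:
n = 15507 (n = -2 + 15509 = 15507)
-35782/(n - P(-29)) + 21567/(1/12329) = -35782/(15507 - 1*(-29)**2) + 21567/(1/12329) = -35782/(15507 - 1*841) + 21567/(1/12329) = -35782/(15507 - 841) + 21567*12329 = -35782/14666 + 265899543 = -35782*1/14666 + 265899543 = -17891/7333 + 265899543 = 1949841330928/7333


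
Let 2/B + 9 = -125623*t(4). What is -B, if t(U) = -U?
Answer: -2/502483 ≈ -3.9802e-6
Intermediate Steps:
B = 2/502483 (B = 2/(-9 - (-125623)*4) = 2/(-9 - 125623*(-4)) = 2/(-9 + 502492) = 2/502483 ≈ 3.9802e-6)
-B = -1*2/502483 = -2/502483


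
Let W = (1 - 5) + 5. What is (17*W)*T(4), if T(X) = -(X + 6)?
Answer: -170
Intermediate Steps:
W = 1 (W = -4 + 5 = 1)
T(X) = -6 - X (T(X) = -(6 + X) = -6 - X)
(17*W)*T(4) = (17*1)*(-6 - 1*4) = 17*(-6 - 4) = 17*(-10) = -170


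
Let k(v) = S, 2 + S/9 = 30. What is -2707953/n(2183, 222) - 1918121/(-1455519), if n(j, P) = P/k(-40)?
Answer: -165541964819017/53854203 ≈ -3.0739e+6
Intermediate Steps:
S = 252 (S = -18 + 9*30 = -18 + 270 = 252)
k(v) = 252
n(j, P) = P/252
-2707953/n(2183, 222) - 1918121/(-1455519) = -2707953/((1/252)*222) - 1918121/(-1455519) = -2707953/37/42 - 1918121*(-1/1455519) = -2707953*42/37 + 1918121/1455519 = -113734026/37 + 1918121/1455519 = -165541964819017/53854203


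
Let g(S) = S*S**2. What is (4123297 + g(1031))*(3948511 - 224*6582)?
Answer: 2721646586872584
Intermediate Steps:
g(S) = S**3
(4123297 + g(1031))*(3948511 - 224*6582) = (4123297 + 1031**3)*(3948511 - 224*6582) = (4123297 + 1095912791)*(3948511 - 1474368) = 1100036088*2474143 = 2721646586872584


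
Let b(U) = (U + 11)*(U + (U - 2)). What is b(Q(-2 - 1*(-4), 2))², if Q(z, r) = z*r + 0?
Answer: 8100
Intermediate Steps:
Q(z, r) = r*z (Q(z, r) = r*z + 0 = r*z)
b(U) = (-2 + 2*U)*(11 + U) (b(U) = (11 + U)*(U + (-2 + U)) = (11 + U)*(-2 + 2*U) = (-2 + 2*U)*(11 + U))
b(Q(-2 - 1*(-4), 2))² = (-22 + 2*(2*(-2 - 1*(-4)))² + 20*(2*(-2 - 1*(-4))))² = (-22 + 2*(2*(-2 + 4))² + 20*(2*(-2 + 4)))² = (-22 + 2*(2*2)² + 20*(2*2))² = (-22 + 2*4² + 20*4)² = (-22 + 2*16 + 80)² = (-22 + 32 + 80)² = 90² = 8100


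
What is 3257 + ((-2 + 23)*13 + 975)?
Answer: 4505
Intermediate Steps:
3257 + ((-2 + 23)*13 + 975) = 3257 + (21*13 + 975) = 3257 + (273 + 975) = 3257 + 1248 = 4505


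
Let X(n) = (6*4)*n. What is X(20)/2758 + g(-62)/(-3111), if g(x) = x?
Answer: 832138/4290069 ≈ 0.19397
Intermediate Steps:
X(n) = 24*n
X(20)/2758 + g(-62)/(-3111) = (24*20)/2758 - 62/(-3111) = 480*(1/2758) - 62*(-1/3111) = 240/1379 + 62/3111 = 832138/4290069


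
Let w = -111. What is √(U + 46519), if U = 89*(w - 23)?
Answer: √34593 ≈ 185.99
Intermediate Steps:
U = -11926 (U = 89*(-111 - 23) = 89*(-134) = -11926)
√(U + 46519) = √(-11926 + 46519) = √34593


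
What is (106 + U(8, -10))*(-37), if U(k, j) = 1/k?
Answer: -31413/8 ≈ -3926.6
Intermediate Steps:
(106 + U(8, -10))*(-37) = (106 + 1/8)*(-37) = (849/8)*(-37) = -31413/8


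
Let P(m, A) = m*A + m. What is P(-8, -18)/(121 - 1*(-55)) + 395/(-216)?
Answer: -2509/2376 ≈ -1.0560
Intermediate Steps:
P(m, A) = m + A*m (P(m, A) = A*m + m = m + A*m)
P(-8, -18)/(121 - 1*(-55)) + 395/(-216) = (-8*(1 - 18))/(121 - 1*(-55)) + 395/(-216) = (-8*(-17))/(121 + 55) + 395*(-1/216) = 136/176 - 395/216 = 136*(1/176) - 395/216 = 17/22 - 395/216 = -2509/2376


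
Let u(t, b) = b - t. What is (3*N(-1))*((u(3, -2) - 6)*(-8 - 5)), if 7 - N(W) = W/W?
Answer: 2574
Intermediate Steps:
N(W) = 6 (N(W) = 7 - W/W = 7 - 1*1 = 7 - 1 = 6)
(3*N(-1))*((u(3, -2) - 6)*(-8 - 5)) = (3*6)*(((-2 - 1*3) - 6)*(-8 - 5)) = 18*(((-2 - 3) - 6)*(-13)) = 18*((-5 - 6)*(-13)) = 18*(-11*(-13)) = 18*143 = 2574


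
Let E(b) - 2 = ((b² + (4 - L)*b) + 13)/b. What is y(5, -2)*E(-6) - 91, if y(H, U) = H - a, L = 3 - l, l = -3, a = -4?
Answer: -329/2 ≈ -164.50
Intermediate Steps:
L = 6 (L = 3 - 1*(-3) = 3 + 3 = 6)
y(H, U) = 4 + H (y(H, U) = H - 1*(-4) = H + 4 = 4 + H)
E(b) = 2 + (13 + b² - 2*b)/b (E(b) = 2 + ((b² + (4 - 1*6)*b) + 13)/b = 2 + ((b² + (4 - 6)*b) + 13)/b = 2 + ((b² - 2*b) + 13)/b = 2 + (13 + b² - 2*b)/b)
y(5, -2)*E(-6) - 91 = (4 + 5)*(-6 + 13/(-6)) - 91 = 9*(-6 + 13*(-⅙)) - 91 = 9*(-6 - 13/6) - 91 = 9*(-49/6) - 91 = -147/2 - 91 = -329/2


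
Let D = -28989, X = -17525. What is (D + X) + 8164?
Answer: -38350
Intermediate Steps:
(D + X) + 8164 = (-28989 - 17525) + 8164 = -46514 + 8164 = -38350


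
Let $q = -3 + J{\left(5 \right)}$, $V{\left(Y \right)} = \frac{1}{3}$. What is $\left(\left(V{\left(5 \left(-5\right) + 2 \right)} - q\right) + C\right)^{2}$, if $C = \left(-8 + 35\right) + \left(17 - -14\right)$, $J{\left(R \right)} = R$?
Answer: $\frac{28561}{9} \approx 3173.4$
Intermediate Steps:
$V{\left(Y \right)} = \frac{1}{3}$
$q = 2$ ($q = -3 + 5 = 2$)
$C = 58$ ($C = 27 + \left(17 + 14\right) = 27 + 31 = 58$)
$\left(\left(V{\left(5 \left(-5\right) + 2 \right)} - q\right) + C\right)^{2} = \left(\left(\frac{1}{3} - 2\right) + 58\right)^{2} = \left(- \frac{5}{3} + 58\right)^{2} = \left(\frac{169}{3}\right)^{2} = \frac{28561}{9}$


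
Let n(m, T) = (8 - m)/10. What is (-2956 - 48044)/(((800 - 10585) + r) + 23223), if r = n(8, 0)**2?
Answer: -25500/6719 ≈ -3.7952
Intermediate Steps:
n(m, T) = 4/5 - m/10 (n(m, T) = (8 - m)*(1/10) = 4/5 - m/10)
r = 0 (r = (4/5 - 1/10*8)**2 = (4/5 - 4/5)**2 = 0**2 = 0)
(-2956 - 48044)/(((800 - 10585) + r) + 23223) = (-2956 - 48044)/(((800 - 10585) + 0) + 23223) = -51000/((-9785 + 0) + 23223) = -51000/(-9785 + 23223) = -51000/13438 = -51000*1/13438 = -25500/6719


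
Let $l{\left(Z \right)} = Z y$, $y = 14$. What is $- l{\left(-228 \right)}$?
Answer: $3192$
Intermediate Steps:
$l{\left(Z \right)} = 14 Z$ ($l{\left(Z \right)} = Z 14 = 14 Z$)
$- l{\left(-228 \right)} = - 14 \left(-228\right) = \left(-1\right) \left(-3192\right) = 3192$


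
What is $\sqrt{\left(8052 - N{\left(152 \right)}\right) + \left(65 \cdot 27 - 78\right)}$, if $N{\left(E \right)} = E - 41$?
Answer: $\sqrt{9618} \approx 98.071$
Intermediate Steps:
$N{\left(E \right)} = -41 + E$
$\sqrt{\left(8052 - N{\left(152 \right)}\right) + \left(65 \cdot 27 - 78\right)} = \sqrt{\left(8052 - \left(-41 + 152\right)\right) + \left(65 \cdot 27 - 78\right)} = \sqrt{\left(8052 - 111\right) + \left(1755 - 78\right)} = \sqrt{\left(8052 - 111\right) + 1677} = \sqrt{7941 + 1677} = \sqrt{9618}$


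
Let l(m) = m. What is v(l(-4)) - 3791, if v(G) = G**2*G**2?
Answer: -3535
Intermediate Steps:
v(G) = G**4
v(l(-4)) - 3791 = (-4)**4 - 3791 = 256 - 3791 = -3535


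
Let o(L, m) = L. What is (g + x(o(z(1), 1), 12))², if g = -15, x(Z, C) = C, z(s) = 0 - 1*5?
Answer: 9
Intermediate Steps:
z(s) = -5 (z(s) = 0 - 5 = -5)
(g + x(o(z(1), 1), 12))² = (-15 + 12)² = (-3)² = 9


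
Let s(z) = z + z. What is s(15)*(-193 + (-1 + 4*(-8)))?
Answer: -6780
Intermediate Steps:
s(z) = 2*z
s(15)*(-193 + (-1 + 4*(-8))) = (2*15)*(-193 + (-1 + 4*(-8))) = 30*(-193 + (-1 - 32)) = 30*(-193 - 33) = 30*(-226) = -6780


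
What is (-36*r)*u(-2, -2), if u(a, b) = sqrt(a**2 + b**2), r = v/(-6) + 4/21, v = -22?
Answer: -1944*sqrt(2)/7 ≈ -392.75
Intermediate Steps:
r = 27/7 (r = -22/(-6) + 4/21 = -22*(-1/6) + 4*(1/21) = 11/3 + 4/21 = 27/7 ≈ 3.8571)
(-36*r)*u(-2, -2) = (-36*27/7)*sqrt((-2)**2 + (-2)**2) = -972*sqrt(4 + 4)/7 = -1944*sqrt(2)/7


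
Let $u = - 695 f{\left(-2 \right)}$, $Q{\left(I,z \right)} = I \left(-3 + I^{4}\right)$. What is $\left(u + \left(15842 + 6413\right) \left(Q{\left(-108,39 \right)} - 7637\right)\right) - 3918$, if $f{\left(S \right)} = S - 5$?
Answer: $-326999126241708$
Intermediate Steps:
$f{\left(S \right)} = -5 + S$
$u = 4865$ ($u = - 695 \left(-5 - 2\right) = \left(-695\right) \left(-7\right) = 4865$)
$\left(u + \left(15842 + 6413\right) \left(Q{\left(-108,39 \right)} - 7637\right)\right) - 3918 = \left(4865 + \left(15842 + 6413\right) \left(- 108 \left(-3 + \left(-108\right)^{4}\right) - 7637\right)\right) - 3918 = \left(4865 + 22255 \left(- 108 \left(-3 + 136048896\right) - 7637\right)\right) - 3918 = \left(4865 + 22255 \left(\left(-108\right) 136048893 - 7637\right)\right) - 3918 = \left(4865 + 22255 \left(-14693280444 - 7637\right)\right) - 3918 = \left(4865 + 22255 \left(-14693288081\right)\right) - 3918 = \left(4865 - 326999126242655\right) - 3918 = -326999126237790 - 3918 = -326999126241708$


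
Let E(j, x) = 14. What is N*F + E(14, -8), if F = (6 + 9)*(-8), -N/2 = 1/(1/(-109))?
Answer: -26146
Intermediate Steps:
N = 218 (N = -2/(1/(-109)) = -2/(-1/109) = -2*(-109) = 218)
F = -120 (F = 15*(-8) = -120)
N*F + E(14, -8) = 218*(-120) + 14 = -26160 + 14 = -26146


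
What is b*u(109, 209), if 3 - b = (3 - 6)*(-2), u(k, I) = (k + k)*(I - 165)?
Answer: -28776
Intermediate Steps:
u(k, I) = 2*k*(-165 + I) (u(k, I) = (2*k)*(-165 + I) = 2*k*(-165 + I))
b = -3 (b = 3 - (3 - 6)*(-2) = 3 - (-3)*(-2) = 3 - 1*6 = 3 - 6 = -3)
b*u(109, 209) = -6*109*(-165 + 209) = -6*109*44 = -3*9592 = -28776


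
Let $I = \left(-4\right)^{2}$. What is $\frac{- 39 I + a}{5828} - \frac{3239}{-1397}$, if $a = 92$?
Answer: $\frac{4533422}{2035429} \approx 2.2273$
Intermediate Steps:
$I = 16$
$\frac{- 39 I + a}{5828} - \frac{3239}{-1397} = \frac{\left(-39\right) 16 + 92}{5828} - \frac{3239}{-1397} = \left(-624 + 92\right) \frac{1}{5828} - - \frac{3239}{1397} = \left(-532\right) \frac{1}{5828} + \frac{3239}{1397} = - \frac{133}{1457} + \frac{3239}{1397} = \frac{4533422}{2035429}$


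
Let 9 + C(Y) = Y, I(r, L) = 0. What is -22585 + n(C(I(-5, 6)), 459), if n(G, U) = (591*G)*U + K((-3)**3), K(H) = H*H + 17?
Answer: -2463260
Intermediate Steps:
K(H) = 17 + H**2 (K(H) = H**2 + 17 = 17 + H**2)
C(Y) = -9 + Y
n(G, U) = 746 + 591*G*U (n(G, U) = (591*G)*U + (17 + ((-3)**3)**2) = 591*G*U + (17 + (-27)**2) = 591*G*U + (17 + 729) = 591*G*U + 746 = 746 + 591*G*U)
-22585 + n(C(I(-5, 6)), 459) = -22585 + (746 + 591*(-9 + 0)*459) = -22585 + (746 + 591*(-9)*459) = -22585 + (746 - 2441421) = -22585 - 2440675 = -2463260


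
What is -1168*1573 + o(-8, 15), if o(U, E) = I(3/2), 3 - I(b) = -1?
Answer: -1837260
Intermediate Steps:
I(b) = 4 (I(b) = 3 - 1*(-1) = 3 + 1 = 4)
o(U, E) = 4
-1168*1573 + o(-8, 15) = -1168*1573 + 4 = -1837264 + 4 = -1837260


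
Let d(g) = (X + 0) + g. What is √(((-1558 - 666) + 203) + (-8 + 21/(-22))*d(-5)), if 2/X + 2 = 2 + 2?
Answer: I*√240207/11 ≈ 44.555*I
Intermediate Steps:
X = 1 (X = 2/(-2 + (2 + 2)) = 2/(-2 + 4) = 2/2 = 2*(½) = 1)
d(g) = 1 + g (d(g) = (1 + 0) + g = 1 + g)
√(((-1558 - 666) + 203) + (-8 + 21/(-22))*d(-5)) = √(((-1558 - 666) + 203) + (-8 + 21/(-22))*(1 - 5)) = √((-2224 + 203) + (-8 + 21*(-1/22))*(-4)) = √(-2021 + (-8 - 21/22)*(-4)) = √(-2021 - 197/22*(-4)) = √(-2021 + 394/11) = √(-21837/11) = I*√240207/11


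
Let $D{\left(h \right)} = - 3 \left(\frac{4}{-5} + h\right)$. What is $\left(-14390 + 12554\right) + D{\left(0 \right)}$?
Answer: $- \frac{9168}{5} \approx -1833.6$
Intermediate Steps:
$D{\left(h \right)} = \frac{12}{5} - 3 h$ ($D{\left(h \right)} = - 3 \left(4 \left(- \frac{1}{5}\right) + h\right) = - 3 \left(- \frac{4}{5} + h\right) = \frac{12}{5} - 3 h$)
$\left(-14390 + 12554\right) + D{\left(0 \right)} = \left(-14390 + 12554\right) + \left(\frac{12}{5} - 0\right) = -1836 + \left(\frac{12}{5} + 0\right) = -1836 + \frac{12}{5} = - \frac{9168}{5}$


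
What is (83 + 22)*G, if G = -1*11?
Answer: -1155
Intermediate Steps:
G = -11
(83 + 22)*G = (83 + 22)*(-11) = 105*(-11) = -1155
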